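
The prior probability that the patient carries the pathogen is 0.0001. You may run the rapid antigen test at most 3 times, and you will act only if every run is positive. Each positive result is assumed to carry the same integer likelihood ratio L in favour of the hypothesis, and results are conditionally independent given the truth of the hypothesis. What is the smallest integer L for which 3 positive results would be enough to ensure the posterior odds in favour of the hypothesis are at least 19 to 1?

58

Prior odds = 0.0001/0.9999 = 1/9999.
Target odds = 19.
Need L³ ≥ 19 ÷ (1/9999) = 189981.
57³ = 185193 < 189981 ≤ 195112 = 58³, so L = 58.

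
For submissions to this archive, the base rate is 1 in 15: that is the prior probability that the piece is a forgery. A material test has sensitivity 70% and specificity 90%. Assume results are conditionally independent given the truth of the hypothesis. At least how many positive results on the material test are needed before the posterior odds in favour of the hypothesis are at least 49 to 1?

4

Prior odds = (1/15)/(14/15) = 1/14.
False-positive rate = 1 − 0.9 = 0.1; likelihood ratio of a positive = 0.7/0.1 = 7.
Target odds = 49.
Require 7ⁿ ≥ 49 ÷ (1/14) = 686.
7³ = 343 falls short of 686 but 7⁴ = 2401 reaches it, so n = 4.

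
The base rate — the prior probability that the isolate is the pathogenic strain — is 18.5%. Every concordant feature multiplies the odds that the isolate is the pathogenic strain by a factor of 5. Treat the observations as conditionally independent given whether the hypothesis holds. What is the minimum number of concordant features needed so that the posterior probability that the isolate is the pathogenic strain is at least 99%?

4

Prior odds: 0.185 ÷ 0.815 = 37/163.
Likelihood ratio per concordant feature = 5.
Target posterior odds = 0.99/0.01 = 99.
Require 5ⁿ ≥ 99 ÷ (37/163) = 16137/37.
5³ = 125 falls short of 16137/37 but 5⁴ = 625 reaches it, so n = 4.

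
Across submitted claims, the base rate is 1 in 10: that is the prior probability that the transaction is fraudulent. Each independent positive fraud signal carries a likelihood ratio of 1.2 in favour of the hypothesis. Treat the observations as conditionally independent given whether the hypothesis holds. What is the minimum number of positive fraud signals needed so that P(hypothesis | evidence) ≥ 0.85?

Prior odds: 0.1 ÷ 0.9 = 1/9.
Likelihood ratio per positive fraud signal = 1.2.
Target posterior odds = 0.85/0.15 = 17/3.
Need (1/9) × 1.2ⁿ ≥ 17/3, i.e. 1.2ⁿ ≥ 51.
1.2²¹ ≈46.0051 falls short of 51 but 1.2²² ≈55.2061 reaches it, so n = 22.

22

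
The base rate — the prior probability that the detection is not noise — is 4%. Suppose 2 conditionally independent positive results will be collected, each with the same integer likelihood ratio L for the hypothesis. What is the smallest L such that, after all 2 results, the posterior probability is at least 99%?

49

Prior odds = 0.04/0.96 = 1/24.
Target odds = 0.99/0.01 = 99.
Need L² ≥ 99 ÷ (1/24) = 2376.
48² = 2304 < 2376 ≤ 2401 = 49², so L = 49.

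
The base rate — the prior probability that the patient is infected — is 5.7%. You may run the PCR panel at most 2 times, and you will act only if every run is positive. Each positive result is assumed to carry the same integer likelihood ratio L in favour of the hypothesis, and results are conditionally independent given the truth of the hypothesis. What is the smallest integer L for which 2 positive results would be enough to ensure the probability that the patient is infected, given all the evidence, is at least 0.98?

29

Prior odds = 0.057/0.943 = 57/943.
Target odds = 0.98/0.02 = 49.
Need L² ≥ 49 ÷ (57/943) = 46207/57.
28² = 784 < 46207/57 ≤ 841 = 29², so L = 29.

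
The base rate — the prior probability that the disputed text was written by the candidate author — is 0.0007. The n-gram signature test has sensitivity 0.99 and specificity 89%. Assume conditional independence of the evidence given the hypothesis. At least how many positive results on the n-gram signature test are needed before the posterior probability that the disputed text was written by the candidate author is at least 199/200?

Prior odds = 0.0007/0.9993 = 7/9993.
False-positive rate = 1 − 0.89 = 0.11; likelihood ratio of a positive = 0.99/0.11 = 9.
Target posterior odds = 0.995/0.005 = 199.
Require 9ⁿ ≥ 199 ÷ (7/9993) = 1988607/7.
9⁵ = 59049 falls short of 1988607/7 but 9⁶ = 531441 reaches it, so n = 6.

6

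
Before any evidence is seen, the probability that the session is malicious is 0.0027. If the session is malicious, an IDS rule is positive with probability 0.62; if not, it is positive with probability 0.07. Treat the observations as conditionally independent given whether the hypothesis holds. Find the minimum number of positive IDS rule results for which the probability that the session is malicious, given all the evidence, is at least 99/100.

Prior odds: 0.0027 ÷ 0.9973 = 27/9973.
Likelihood ratio of a positive = 0.62/0.07 = 62/7.
Target odds: 0.99 ÷ 0.01 = 99.
Require (62/7)ⁿ ≥ 99 ÷ (27/9973) = 109703/3.
(62/7)⁴ = 14776336/2401 falls short of 109703/3 but (62/7)⁵ = 916132832/16807 reaches it, so n = 5.

5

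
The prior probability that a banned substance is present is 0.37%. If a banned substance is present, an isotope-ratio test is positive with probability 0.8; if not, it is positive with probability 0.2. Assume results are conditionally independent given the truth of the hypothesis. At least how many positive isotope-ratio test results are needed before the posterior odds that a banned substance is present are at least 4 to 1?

Prior odds = 0.0037/0.9963 = 37/9963.
Likelihood ratio of a positive = 0.8/0.2 = 4.
Target odds = 4.
Require 4ⁿ ≥ 4 ÷ (37/9963) = 39852/37.
4⁵ = 1024 falls short of 39852/37 but 4⁶ = 4096 reaches it, so n = 6.

6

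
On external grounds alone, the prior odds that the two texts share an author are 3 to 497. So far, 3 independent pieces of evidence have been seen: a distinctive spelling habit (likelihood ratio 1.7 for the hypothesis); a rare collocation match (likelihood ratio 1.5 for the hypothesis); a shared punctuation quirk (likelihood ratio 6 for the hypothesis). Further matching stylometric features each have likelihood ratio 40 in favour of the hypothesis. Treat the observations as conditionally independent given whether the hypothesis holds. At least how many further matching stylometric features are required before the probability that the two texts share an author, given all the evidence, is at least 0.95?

2

Prior odds = 3/497.
Combined Bayes factor of the evidence already in hand = 1.7 × 1.5 × 6 = 15.3.
Odds after that evidence = (3/497) × 15.3 = 459/4970.
Target odds = 0.95/0.05 = 19.
Need 40ⁿ ≥ 19 ÷ (459/4970) = 94430/459.
40¹ = 40 falls short of 94430/459 but 40² = 1600 reaches it, so n = 2.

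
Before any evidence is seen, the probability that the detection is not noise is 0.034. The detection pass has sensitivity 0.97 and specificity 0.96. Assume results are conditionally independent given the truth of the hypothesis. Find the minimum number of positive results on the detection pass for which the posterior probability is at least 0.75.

2

Prior odds: 0.034 ÷ 0.966 = 17/483.
False-positive rate = 1 − 0.96 = 0.04; likelihood ratio of a positive = 0.97/0.04 = 24.25.
Target odds: 0.75 ÷ 0.25 = 3.
Require 24.25ⁿ ≥ 3 ÷ (17/483) = 1449/17.
24.25¹ = 24.25 falls short of 1449/17 but 24.25² = 588.0625 reaches it, so n = 2.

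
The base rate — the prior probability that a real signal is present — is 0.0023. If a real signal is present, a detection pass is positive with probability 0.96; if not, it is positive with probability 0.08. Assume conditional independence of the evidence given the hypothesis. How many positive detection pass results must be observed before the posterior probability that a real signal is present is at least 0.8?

Prior odds = 0.0023/0.9977 = 23/9977.
Likelihood ratio of a positive = 0.96/0.08 = 12.
Target odds: 0.8 ÷ 0.2 = 4.
Need (23/9977) × 12ⁿ ≥ 4, i.e. 12ⁿ ≥ 39908/23.
12³ = 1728 falls short of 39908/23 but 12⁴ = 20736 reaches it, so n = 4.

4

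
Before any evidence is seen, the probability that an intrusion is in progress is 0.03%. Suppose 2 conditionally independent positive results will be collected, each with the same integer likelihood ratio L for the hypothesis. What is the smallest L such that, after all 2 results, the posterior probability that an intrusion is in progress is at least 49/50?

Prior odds = 0.0003/0.9997 = 3/9997.
Target odds = 0.98/0.02 = 49.
Need L² ≥ 49 ÷ (3/9997) = 489853/3.
404² = 163216 < 489853/3 ≤ 164025 = 405², so L = 405.

405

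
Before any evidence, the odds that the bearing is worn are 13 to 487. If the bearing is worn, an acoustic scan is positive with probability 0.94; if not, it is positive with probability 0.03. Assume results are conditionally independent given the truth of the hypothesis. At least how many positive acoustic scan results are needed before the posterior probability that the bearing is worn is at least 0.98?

3

Prior odds = 13/487.
Likelihood ratio of a positive = 0.94/0.03 = 94/3.
Target posterior odds = 0.98/0.02 = 49.
Need (13/487) × (94/3)ⁿ ≥ 49, i.e. (94/3)ⁿ ≥ 23863/13.
(94/3)² = 8836/9 falls short of 23863/13 but (94/3)³ = 830584/27 reaches it, so n = 3.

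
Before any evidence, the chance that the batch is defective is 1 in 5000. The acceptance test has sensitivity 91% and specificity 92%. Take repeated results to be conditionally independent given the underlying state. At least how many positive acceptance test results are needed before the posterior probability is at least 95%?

5

Prior odds = 0.0002/0.9998 = 1/4999.
False-positive rate = 1 − 0.92 = 0.08; likelihood ratio of a positive = 0.91/0.08 = 11.375.
Target odds: 0.95 ÷ 0.05 = 19.
Require 11.375ⁿ ≥ 19 ÷ (1/4999) = 94981.
11.375⁴ = 68574961/4096 falls short of 94981 but 11.375⁵ ≈190439 reaches it, so n = 5.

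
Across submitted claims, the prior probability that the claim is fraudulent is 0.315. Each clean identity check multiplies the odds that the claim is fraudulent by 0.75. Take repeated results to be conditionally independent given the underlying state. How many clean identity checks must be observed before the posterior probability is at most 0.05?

Prior odds: 0.315 ÷ 0.685 = 63/137.
Likelihood ratio per clean identity check = 0.75.
Target posterior odds = 0.05/0.95 = 1/19.
Require 0.75ⁿ ≤ 1/19 ÷ (63/137) = 137/1197.
0.75⁷ = 2187/16384 is still above 137/1197 but 0.75⁸ = 6561/65536 is at or below it, so n = 8.

8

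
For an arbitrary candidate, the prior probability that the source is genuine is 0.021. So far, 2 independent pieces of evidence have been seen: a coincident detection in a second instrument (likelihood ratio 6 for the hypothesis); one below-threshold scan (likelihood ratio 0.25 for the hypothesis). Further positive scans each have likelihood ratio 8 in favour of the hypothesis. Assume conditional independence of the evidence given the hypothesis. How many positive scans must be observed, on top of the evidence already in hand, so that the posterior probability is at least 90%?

3

Prior odds = 0.021/0.979 = 21/979.
Combined Bayes factor of the evidence already in hand = 6 × 0.25 = 1.5.
Odds after that evidence = (21/979) × 1.5 = 63/1958.
Target odds = 0.9/0.1 = 9.
Need 8ⁿ ≥ 9 ÷ (63/1958) = 1958/7.
8² = 64 falls short of 1958/7 but 8³ = 512 reaches it, so n = 3.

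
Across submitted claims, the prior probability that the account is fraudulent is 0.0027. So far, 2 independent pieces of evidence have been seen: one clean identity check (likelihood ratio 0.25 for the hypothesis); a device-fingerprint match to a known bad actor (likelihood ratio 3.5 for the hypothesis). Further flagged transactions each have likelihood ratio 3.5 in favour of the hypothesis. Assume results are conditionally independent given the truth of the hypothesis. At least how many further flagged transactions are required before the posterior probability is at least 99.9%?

Prior odds = 0.0027/0.9973 = 27/9973.
Combined Bayes factor of the evidence already in hand = 0.25 × 3.5 = 0.875.
Odds after that evidence = (27/9973) × 0.875 = 189/79784.
Target odds = 0.999/0.001 = 999.
Need 3.5ⁿ ≥ 999 ÷ (189/79784) = 2952008/7.
3.5¹⁰ = 282475249/1024 falls short of 2952008/7 but 3.5¹¹ ≈965492 reaches it, so n = 11.

11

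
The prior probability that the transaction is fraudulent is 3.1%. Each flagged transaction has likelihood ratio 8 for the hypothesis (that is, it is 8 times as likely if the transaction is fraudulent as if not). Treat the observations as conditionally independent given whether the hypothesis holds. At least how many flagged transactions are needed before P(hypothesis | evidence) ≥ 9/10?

3

Prior odds: 0.031 ÷ 0.969 = 31/969.
Likelihood ratio per flagged transaction = 8.
Target odds: 0.9 ÷ 0.1 = 9.
Need (31/969) × 8ⁿ ≥ 9, i.e. 8ⁿ ≥ 8721/31.
8² = 64 falls short of 8721/31 but 8³ = 512 reaches it, so n = 3.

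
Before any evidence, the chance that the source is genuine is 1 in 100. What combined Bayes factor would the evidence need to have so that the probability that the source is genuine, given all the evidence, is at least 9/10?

891

Prior odds = 0.01/0.99 = 1/99.
Target odds = 0.9/0.1 = 9.
Required Bayes factor = 9 ÷ (1/99) = 891.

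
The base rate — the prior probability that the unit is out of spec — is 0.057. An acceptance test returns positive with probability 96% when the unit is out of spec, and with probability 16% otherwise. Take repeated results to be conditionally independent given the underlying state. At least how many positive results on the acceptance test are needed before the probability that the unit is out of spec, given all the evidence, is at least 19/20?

Prior odds: 0.057 ÷ 0.943 = 57/943.
Likelihood ratio of a positive result = 0.96/0.16 = 6.
Target odds: 0.95 ÷ 0.05 = 19.
Require 6ⁿ ≥ 19 ÷ (57/943) = 943/3.
6³ = 216 falls short of 943/3 but 6⁴ = 1296 reaches it, so n = 4.

4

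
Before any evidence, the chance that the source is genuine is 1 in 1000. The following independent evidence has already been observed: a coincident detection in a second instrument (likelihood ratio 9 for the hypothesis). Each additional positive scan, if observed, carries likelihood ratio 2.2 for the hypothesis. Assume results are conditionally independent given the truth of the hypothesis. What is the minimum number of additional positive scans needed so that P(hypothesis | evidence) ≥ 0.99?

Prior odds = 0.001/0.999 = 1/999.
Bayes factor of the evidence already in hand = 9.
Odds after that evidence = (1/999) × 9 = 1/111.
Target odds = 0.99/0.01 = 99.
Need 2.2ⁿ ≥ 99 ÷ (1/111) = 10989.
2.2¹¹ ≈5843.18 falls short of 10989 but 2.2¹² ≈12855 reaches it, so n = 12.

12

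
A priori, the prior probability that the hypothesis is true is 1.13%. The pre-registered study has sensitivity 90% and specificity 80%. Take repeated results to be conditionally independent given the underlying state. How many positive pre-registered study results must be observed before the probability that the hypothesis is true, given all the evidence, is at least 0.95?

5

Prior odds = 0.0113/0.9887 = 113/9887.
False-positive rate = 1 − 0.8 = 0.2; likelihood ratio of a positive = 0.9/0.2 = 4.5.
Target odds: 0.95 ÷ 0.05 = 19.
Require 4.5ⁿ ≥ 19 ÷ (113/9887) = 187853/113.
4.5⁴ = 410.0625 falls short of 187853/113 but 4.5⁵ = 1845.28125 reaches it, so n = 5.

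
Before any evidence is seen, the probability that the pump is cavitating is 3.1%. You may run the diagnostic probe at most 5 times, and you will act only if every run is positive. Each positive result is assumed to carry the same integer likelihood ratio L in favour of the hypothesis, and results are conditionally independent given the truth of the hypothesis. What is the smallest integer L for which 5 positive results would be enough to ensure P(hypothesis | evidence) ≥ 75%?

Prior odds = 0.031/0.969 = 31/969.
Target odds = 0.75/0.25 = 3.
Need L⁵ ≥ 3 ÷ (31/969) = 2907/31.
2⁵ = 32 < 2907/31 ≤ 243 = 3⁵, so L = 3.

3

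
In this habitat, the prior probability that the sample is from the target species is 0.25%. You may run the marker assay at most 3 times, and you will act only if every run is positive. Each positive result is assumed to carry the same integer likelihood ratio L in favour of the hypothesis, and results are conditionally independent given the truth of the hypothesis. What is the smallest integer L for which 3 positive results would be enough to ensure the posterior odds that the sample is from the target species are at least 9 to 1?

Prior odds = 0.0025/0.9975 = 1/399.
Target odds = 9.
Need L³ ≥ 9 ÷ (1/399) = 3591.
15³ = 3375 < 3591 ≤ 4096 = 16³, so L = 16.

16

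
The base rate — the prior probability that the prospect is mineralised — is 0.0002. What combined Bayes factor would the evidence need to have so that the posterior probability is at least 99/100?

Prior odds = 0.0002/0.9998 = 1/4999.
Target odds = 0.99/0.01 = 99.
Required Bayes factor = 99 ÷ (1/4999) = 494901.

494901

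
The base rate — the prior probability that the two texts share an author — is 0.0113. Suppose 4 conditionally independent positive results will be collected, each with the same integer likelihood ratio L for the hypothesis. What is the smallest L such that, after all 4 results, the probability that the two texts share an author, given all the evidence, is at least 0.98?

9

Prior odds = 0.0113/0.9887 = 113/9887.
Target odds = 0.98/0.02 = 49.
Need L⁴ ≥ 49 ÷ (113/9887) = 484463/113.
8⁴ = 4096 < 484463/113 ≤ 6561 = 9⁴, so L = 9.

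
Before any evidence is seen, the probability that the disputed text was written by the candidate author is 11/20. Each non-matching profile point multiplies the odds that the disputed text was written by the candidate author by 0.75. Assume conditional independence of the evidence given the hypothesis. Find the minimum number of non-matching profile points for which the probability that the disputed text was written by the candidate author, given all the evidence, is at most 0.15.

7

Prior odds: 0.55 ÷ 0.45 = 11/9.
Likelihood ratio per non-matching profile point = 0.75.
Target posterior odds = 0.15/0.85 = 3/17.
Require 0.75ⁿ ≤ 3/17 ÷ (11/9) = 27/187.
0.75⁶ = 729/4096 is still above 27/187 but 0.75⁷ = 2187/16384 is at or below it, so n = 7.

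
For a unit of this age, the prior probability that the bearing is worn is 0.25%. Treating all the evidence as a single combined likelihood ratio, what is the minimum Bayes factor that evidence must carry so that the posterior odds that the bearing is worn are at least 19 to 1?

7581

Prior odds = 0.0025/0.9975 = 1/399.
Target odds = 19.
Required Bayes factor = 19 ÷ (1/399) = 7581.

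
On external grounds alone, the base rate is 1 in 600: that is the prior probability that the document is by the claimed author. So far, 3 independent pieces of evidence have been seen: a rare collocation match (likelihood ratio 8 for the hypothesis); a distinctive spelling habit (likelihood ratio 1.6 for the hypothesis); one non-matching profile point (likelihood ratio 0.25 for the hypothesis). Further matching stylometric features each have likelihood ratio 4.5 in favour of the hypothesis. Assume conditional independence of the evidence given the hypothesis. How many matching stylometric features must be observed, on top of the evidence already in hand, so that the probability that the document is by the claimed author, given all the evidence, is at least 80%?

5

Prior odds = (1/600)/(599/600) = 1/599.
Combined Bayes factor of the evidence already in hand = 8 × 1.6 × 0.25 = 3.2.
Odds after that evidence = (1/599) × 3.2 = 16/2995.
Target odds = 0.8/0.2 = 4.
Need 4.5ⁿ ≥ 4 ÷ (16/2995) = 748.75.
4.5⁴ = 410.0625 falls short of 748.75 but 4.5⁵ = 1845.28125 reaches it, so n = 5.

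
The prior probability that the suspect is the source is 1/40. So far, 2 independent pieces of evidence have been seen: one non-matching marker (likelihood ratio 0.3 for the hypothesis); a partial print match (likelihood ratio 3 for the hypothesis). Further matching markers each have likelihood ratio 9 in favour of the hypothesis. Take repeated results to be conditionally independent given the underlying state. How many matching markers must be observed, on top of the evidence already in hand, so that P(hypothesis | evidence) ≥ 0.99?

Prior odds = 0.025/0.975 = 1/39.
Combined Bayes factor of the evidence already in hand = 0.3 × 3 = 0.9.
Odds after that evidence = (1/39) × 0.9 = 3/130.
Target odds = 0.99/0.01 = 99.
Need 9ⁿ ≥ 99 ÷ (3/130) = 4290.
9³ = 729 falls short of 4290 but 9⁴ = 6561 reaches it, so n = 4.

4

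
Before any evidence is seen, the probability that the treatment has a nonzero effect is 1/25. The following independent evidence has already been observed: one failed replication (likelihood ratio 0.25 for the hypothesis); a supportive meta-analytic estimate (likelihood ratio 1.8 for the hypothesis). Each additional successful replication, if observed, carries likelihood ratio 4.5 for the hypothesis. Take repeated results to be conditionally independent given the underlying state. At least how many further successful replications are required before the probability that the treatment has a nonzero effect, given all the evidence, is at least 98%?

Prior odds = 0.04/0.96 = 1/24.
Combined Bayes factor of the evidence already in hand = 0.25 × 1.8 = 0.45.
Odds after that evidence = (1/24) × 0.45 = 0.01875.
Target odds = 0.98/0.02 = 49.
Need 4.5ⁿ ≥ 49 ÷ 0.01875 = 7840/3.
4.5⁵ = 1845.28125 falls short of 7840/3 but 4.5⁶ = 8303.765625 reaches it, so n = 6.

6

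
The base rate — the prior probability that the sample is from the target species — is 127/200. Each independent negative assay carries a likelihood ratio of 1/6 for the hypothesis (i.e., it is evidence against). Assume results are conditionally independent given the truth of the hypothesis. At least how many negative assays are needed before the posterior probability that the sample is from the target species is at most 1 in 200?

Prior odds = 0.635/0.365 = 127/73.
Likelihood ratio per negative assay = 1/6.
Target odds: 0.005 ÷ 0.995 = 1/199.
Require (1/6)ⁿ ≤ 1/199 ÷ (127/73) = 73/25273.
(1/6)³ = 1/216 is still above 73/25273 but (1/6)⁴ = 1/1296 is at or below it, so n = 4.

4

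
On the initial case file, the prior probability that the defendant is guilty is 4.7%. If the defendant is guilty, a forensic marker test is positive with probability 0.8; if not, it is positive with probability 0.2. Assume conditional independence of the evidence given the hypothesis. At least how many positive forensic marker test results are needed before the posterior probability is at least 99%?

6

Prior odds: 0.047 ÷ 0.953 = 47/953.
Likelihood ratio of a positive = 0.8/0.2 = 4.
Target posterior odds = 0.99/0.01 = 99.
Require 4ⁿ ≥ 99 ÷ (47/953) = 94347/47.
4⁵ = 1024 falls short of 94347/47 but 4⁶ = 4096 reaches it, so n = 6.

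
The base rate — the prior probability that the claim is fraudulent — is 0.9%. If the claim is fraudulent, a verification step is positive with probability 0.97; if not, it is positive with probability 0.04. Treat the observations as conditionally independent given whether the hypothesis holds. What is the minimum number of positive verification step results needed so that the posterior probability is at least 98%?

Prior odds = 0.009/0.991 = 9/991.
Likelihood ratio of a positive = 0.97/0.04 = 24.25.
Target odds: 0.98 ÷ 0.02 = 49.
Need (9/991) × 24.25ⁿ ≥ 49, i.e. 24.25ⁿ ≥ 48559/9.
24.25² = 588.0625 falls short of 48559/9 but 24.25³ = 912673/64 reaches it, so n = 3.

3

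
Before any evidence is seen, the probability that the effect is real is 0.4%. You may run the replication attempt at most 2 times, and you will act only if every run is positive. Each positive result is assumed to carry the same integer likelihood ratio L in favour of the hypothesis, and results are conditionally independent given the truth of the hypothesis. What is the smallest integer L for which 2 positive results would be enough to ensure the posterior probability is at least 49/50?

111

Prior odds = 0.004/0.996 = 1/249.
Target odds = 0.98/0.02 = 49.
Need L² ≥ 49 ÷ (1/249) = 12201.
110² = 12100 < 12201 ≤ 12321 = 111², so L = 111.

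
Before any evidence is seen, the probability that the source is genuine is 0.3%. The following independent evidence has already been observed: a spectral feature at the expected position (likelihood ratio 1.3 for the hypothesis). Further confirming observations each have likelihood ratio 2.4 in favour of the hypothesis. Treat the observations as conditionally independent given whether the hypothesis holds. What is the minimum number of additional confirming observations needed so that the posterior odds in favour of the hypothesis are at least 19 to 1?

Prior odds = 0.003/0.997 = 3/997.
Bayes factor of the evidence already in hand = 1.3.
Odds after that evidence = (3/997) × 1.3 = 39/9970.
Target odds = 19.
Need 2.4ⁿ ≥ 19 ÷ (39/9970) = 189430/39.
2.4⁹ ≈2641.81 falls short of 189430/39 but 2.4¹⁰ ≈6340.34 reaches it, so n = 10.

10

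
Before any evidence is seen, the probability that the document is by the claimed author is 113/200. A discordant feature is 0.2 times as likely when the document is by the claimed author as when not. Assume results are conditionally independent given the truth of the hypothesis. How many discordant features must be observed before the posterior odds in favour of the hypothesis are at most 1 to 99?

4

Prior odds = 0.565/0.435 = 113/87.
Likelihood ratio per discordant feature = 0.2.
Target odds = 1/99.
Require 0.2ⁿ ≤ 1/99 ÷ (113/87) = 29/3729.
0.2³ = 0.008 is still above 29/3729 but 0.2⁴ = 0.0016 is at or below it, so n = 4.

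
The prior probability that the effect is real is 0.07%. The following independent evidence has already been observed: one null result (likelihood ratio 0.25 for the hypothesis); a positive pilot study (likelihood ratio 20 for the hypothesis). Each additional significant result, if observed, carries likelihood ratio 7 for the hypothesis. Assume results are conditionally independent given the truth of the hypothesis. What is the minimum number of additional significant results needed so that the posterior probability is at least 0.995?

Prior odds = 0.0007/0.9993 = 7/9993.
Combined Bayes factor of the evidence already in hand = 0.25 × 20 = 5.
Odds after that evidence = (7/9993) × 5 = 35/9993.
Target odds = 0.995/0.005 = 199.
Need 7ⁿ ≥ 199 ÷ (35/9993) = 1988607/35.
7⁵ = 16807 falls short of 1988607/35 but 7⁶ = 117649 reaches it, so n = 6.

6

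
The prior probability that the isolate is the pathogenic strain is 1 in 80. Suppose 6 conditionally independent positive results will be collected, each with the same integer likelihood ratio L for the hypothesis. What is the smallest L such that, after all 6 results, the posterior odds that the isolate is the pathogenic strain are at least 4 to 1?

Prior odds = 0.0125/0.9875 = 1/79.
Target odds = 4.
Need L⁶ ≥ 4 ÷ (1/79) = 316.
2⁶ = 64 < 316 ≤ 729 = 3⁶, so L = 3.

3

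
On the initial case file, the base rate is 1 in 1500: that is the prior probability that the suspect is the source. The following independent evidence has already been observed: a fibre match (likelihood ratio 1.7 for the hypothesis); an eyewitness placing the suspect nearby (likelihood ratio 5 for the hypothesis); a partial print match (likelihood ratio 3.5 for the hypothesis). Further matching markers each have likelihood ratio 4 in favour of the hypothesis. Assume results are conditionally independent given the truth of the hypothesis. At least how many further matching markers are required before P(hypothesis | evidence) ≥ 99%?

7

Prior odds = (1/1500)/(1499/1500) = 1/1499.
Combined Bayes factor of the evidence already in hand = 1.7 × 5 × 3.5 = 29.75.
Odds after that evidence = (1/1499) × 29.75 = 119/5996.
Target odds = 0.99/0.01 = 99.
Need 4ⁿ ≥ 99 ÷ (119/5996) = 593604/119.
4⁶ = 4096 falls short of 593604/119 but 4⁷ = 16384 reaches it, so n = 7.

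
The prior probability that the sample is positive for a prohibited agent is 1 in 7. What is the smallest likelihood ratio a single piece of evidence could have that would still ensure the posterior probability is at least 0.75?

Prior odds = (1/7)/(6/7) = 1/6.
Target odds = 0.75/0.25 = 3.
Required Bayes factor = 3 ÷ (1/6) = 18.

18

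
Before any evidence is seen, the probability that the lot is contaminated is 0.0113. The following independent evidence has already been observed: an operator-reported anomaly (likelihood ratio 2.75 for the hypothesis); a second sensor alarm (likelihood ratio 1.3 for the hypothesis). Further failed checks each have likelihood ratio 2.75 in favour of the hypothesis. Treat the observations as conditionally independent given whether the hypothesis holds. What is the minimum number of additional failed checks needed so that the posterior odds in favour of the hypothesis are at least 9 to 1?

6

Prior odds = 0.0113/0.9887 = 113/9887.
Combined Bayes factor of the evidence already in hand = 2.75 × 1.3 = 3.575.
Odds after that evidence = (113/9887) × 3.575 = 16159/395480.
Target odds = 9.
Need 2.75ⁿ ≥ 9 ÷ (16159/395480) = 3559320/16159.
2.75⁵ = 161051/1024 falls short of 3559320/16159 but 2.75⁶ = 1771561/4096 reaches it, so n = 6.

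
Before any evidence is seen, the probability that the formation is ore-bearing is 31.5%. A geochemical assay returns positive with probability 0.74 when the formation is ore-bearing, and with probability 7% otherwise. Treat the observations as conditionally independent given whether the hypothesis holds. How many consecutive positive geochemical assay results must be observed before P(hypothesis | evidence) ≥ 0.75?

1

Prior odds: 0.315 ÷ 0.685 = 63/137.
Likelihood ratio of a positive result = 0.74/0.07 = 74/7.
Target odds: 0.75 ÷ 0.25 = 3.
Require (74/7)ⁿ ≥ 3 ÷ (63/137) = 137/21.
(74/7)¹ = 74/7, which meets the required 137/21; so n = 1.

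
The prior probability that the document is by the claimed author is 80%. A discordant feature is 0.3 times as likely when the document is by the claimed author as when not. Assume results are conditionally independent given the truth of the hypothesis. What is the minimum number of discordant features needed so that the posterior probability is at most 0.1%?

7

Prior odds = 0.8/0.2 = 4.
Likelihood ratio per discordant feature = 0.3.
Target posterior odds = 0.001/0.999 = 1/999.
Need 4 × 0.3ⁿ ≤ 1/999, i.e. 0.3ⁿ ≤ 1/3996.
0.3⁶ = 729/1000000 is still above 1/3996 but 0.3⁷ = 2187/10000000 is at or below it, so n = 7.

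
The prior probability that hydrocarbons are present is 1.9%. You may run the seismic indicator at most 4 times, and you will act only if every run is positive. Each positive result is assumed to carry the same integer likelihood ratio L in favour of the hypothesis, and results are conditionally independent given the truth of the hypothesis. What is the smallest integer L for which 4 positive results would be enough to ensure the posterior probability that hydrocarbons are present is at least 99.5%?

Prior odds = 0.019/0.981 = 19/981.
Target odds = 0.995/0.005 = 199.
Need L⁴ ≥ 199 ÷ (19/981) = 195219/19.
10⁴ = 10000 < 195219/19 ≤ 14641 = 11⁴, so L = 11.

11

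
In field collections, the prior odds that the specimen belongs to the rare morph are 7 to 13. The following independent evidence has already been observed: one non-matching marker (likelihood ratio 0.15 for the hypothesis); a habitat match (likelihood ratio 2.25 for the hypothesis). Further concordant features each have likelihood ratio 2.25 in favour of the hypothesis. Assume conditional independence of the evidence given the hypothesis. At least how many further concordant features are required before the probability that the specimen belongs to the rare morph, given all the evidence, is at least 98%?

7

Prior odds = 7/13.
Combined Bayes factor of the evidence already in hand = 0.15 × 2.25 = 0.3375.
Odds after that evidence = (7/13) × 0.3375 = 189/1040.
Target odds = 0.98/0.02 = 49.
Need 2.25ⁿ ≥ 49 ÷ (189/1040) = 7280/27.
2.25⁶ = 531441/4096 falls short of 7280/27 but 2.25⁷ = 4782969/16384 reaches it, so n = 7.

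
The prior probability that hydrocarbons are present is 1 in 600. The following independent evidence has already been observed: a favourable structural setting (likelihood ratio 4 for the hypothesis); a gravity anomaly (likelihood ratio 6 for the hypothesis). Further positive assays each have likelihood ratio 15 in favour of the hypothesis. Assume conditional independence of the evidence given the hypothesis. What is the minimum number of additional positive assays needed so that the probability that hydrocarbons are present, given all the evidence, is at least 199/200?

Prior odds = (1/600)/(599/600) = 1/599.
Combined Bayes factor of the evidence already in hand = 4 × 6 = 24.
Odds after that evidence = (1/599) × 24 = 24/599.
Target odds = 0.995/0.005 = 199.
Need 15ⁿ ≥ 199 ÷ (24/599) = 119201/24.
15³ = 3375 falls short of 119201/24 but 15⁴ = 50625 reaches it, so n = 4.

4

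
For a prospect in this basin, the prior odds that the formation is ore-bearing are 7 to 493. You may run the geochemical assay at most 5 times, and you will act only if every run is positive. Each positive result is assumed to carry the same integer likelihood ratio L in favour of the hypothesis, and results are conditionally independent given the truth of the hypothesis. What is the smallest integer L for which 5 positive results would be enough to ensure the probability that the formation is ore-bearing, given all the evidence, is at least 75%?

3

Prior odds = 7/493.
Target odds = 0.75/0.25 = 3.
Need L⁵ ≥ 3 ÷ (7/493) = 1479/7.
2⁵ = 32 < 1479/7 ≤ 243 = 3⁵, so L = 3.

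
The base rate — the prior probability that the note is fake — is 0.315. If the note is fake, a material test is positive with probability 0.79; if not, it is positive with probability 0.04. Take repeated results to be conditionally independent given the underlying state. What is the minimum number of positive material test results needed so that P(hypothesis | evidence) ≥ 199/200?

Prior odds: 0.315 ÷ 0.685 = 63/137.
Likelihood ratio of a positive = 0.79/0.04 = 19.75.
Target odds: 0.995 ÷ 0.005 = 199.
Require 19.75ⁿ ≥ 199 ÷ (63/137) = 27263/63.
19.75² = 390.0625 falls short of 27263/63 but 19.75³ = 7703.734375 reaches it, so n = 3.

3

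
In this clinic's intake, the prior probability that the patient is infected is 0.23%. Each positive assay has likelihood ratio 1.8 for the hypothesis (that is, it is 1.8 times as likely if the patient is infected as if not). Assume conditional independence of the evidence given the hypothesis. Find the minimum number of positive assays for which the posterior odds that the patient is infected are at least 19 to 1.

Prior odds = 0.0023/0.9977 = 23/9977.
Likelihood ratio per positive assay = 1.8.
Target odds = 19.
Require 1.8ⁿ ≥ 19 ÷ (23/9977) = 189563/23.
1.8¹⁵ ≈6746.64 falls short of 189563/23 but 1.8¹⁶ ≈12144 reaches it, so n = 16.

16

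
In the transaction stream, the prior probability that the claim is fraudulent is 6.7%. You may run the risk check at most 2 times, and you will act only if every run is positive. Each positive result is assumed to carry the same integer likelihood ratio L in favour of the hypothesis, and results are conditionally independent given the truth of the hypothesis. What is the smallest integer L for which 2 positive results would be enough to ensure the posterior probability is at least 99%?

Prior odds = 0.067/0.933 = 67/933.
Target odds = 0.99/0.01 = 99.
Need L² ≥ 99 ÷ (67/933) = 92367/67.
37² = 1369 < 92367/67 ≤ 1444 = 38², so L = 38.

38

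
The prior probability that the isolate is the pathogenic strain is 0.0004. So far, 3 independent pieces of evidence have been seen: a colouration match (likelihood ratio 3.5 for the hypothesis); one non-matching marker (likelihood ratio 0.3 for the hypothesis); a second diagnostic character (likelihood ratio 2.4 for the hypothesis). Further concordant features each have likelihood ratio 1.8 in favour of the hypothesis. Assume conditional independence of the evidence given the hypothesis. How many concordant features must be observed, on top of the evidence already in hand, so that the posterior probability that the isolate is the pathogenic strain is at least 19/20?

17

Prior odds = 0.0004/0.9996 = 1/2499.
Combined Bayes factor of the evidence already in hand = 3.5 × 0.3 × 2.4 = 2.52.
Odds after that evidence = (1/2499) × 2.52 = 3/2975.
Target odds = 0.95/0.05 = 19.
Need 1.8ⁿ ≥ 19 ÷ (3/2975) = 56525/3.
1.8¹⁶ ≈12144 falls short of 56525/3 but 1.8¹⁷ ≈21859.1 reaches it, so n = 17.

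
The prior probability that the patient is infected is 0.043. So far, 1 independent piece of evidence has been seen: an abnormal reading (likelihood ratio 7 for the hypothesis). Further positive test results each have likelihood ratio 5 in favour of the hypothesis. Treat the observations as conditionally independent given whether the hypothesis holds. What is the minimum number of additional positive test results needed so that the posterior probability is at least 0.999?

6

Prior odds = 0.043/0.957 = 43/957.
Bayes factor of the evidence already in hand = 7.
Odds after that evidence = (43/957) × 7 = 301/957.
Target odds = 0.999/0.001 = 999.
Need 5ⁿ ≥ 999 ÷ (301/957) = 956043/301.
5⁵ = 3125 falls short of 956043/301 but 5⁶ = 15625 reaches it, so n = 6.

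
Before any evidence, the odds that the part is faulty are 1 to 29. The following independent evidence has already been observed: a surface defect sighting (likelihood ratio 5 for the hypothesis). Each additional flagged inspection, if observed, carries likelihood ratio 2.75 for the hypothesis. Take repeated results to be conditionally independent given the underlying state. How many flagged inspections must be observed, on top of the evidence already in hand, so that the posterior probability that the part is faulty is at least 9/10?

Prior odds = 1/29.
Bayes factor of the evidence already in hand = 5.
Odds after that evidence = (1/29) × 5 = 5/29.
Target odds = 0.9/0.1 = 9.
Need 2.75ⁿ ≥ 9 ÷ (5/29) = 52.2.
2.75³ = 20.796875 falls short of 52.2 but 2.75⁴ = 57.19140625 reaches it, so n = 4.

4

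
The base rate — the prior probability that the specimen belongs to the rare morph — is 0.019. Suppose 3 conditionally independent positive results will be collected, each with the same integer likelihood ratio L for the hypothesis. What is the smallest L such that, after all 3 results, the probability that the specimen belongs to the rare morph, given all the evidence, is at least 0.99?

Prior odds = 0.019/0.981 = 19/981.
Target odds = 0.99/0.01 = 99.
Need L³ ≥ 99 ÷ (19/981) = 97119/19.
17³ = 4913 < 97119/19 ≤ 5832 = 18³, so L = 18.

18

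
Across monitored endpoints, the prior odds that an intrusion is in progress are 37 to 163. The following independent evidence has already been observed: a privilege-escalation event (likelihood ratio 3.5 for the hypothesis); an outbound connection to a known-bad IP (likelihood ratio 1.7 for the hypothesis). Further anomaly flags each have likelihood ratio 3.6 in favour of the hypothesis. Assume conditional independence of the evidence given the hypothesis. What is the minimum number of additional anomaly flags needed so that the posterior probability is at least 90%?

Prior odds = 37/163.
Combined Bayes factor of the evidence already in hand = 3.5 × 1.7 = 5.95.
Odds after that evidence = (37/163) × 5.95 = 4403/3260.
Target odds = 0.9/0.1 = 9.
Need 3.6ⁿ ≥ 9 ÷ (4403/3260) = 29340/4403.
3.6¹ = 3.6 falls short of 29340/4403 but 3.6² = 12.96 reaches it, so n = 2.

2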